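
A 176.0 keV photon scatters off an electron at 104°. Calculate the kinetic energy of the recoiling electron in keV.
52.7289 keV

By energy conservation: K_e = E_initial - E_final

First find the scattered photon energy:
Initial wavelength: λ = hc/E = 7.0446 pm
Compton shift: Δλ = λ_C(1 - cos(104°)) = 3.0133 pm
Final wavelength: λ' = 7.0446 + 3.0133 = 10.0578 pm
Final photon energy: E' = hc/λ' = 123.2711 keV

Electron kinetic energy:
K_e = E - E' = 176.0000 - 123.2711 = 52.7289 keV

(Intermediate values are shown rounded; full precision is carried through to the final answer.)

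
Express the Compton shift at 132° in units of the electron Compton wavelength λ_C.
1.6691 λ_C

The Compton shift formula is:
Δλ = λ_C(1 - cos θ)

Dividing both sides by λ_C:
Δλ/λ_C = 1 - cos θ

For θ = 132°:
Δλ/λ_C = 1 - cos(132°)
Δλ/λ_C = 1 - -0.6691
Δλ/λ_C = 1.6691

This means the shift is 1.6691 × λ_C = 4.0498 pm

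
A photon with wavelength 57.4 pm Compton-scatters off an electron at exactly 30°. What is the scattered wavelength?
57.7251 pm

Using the Compton formula: λ' = λ + λ_C(1 − cos θ)

For θ = 30°, cos θ = √3/2 (exact) ≈ 0.8660, so:
1 − cos 30° = 1 − (√3/2) ≈ 0.1340

Δλ = λ_C × 0.1340 = 2.4263 × 0.1340 = 0.3251 pm

λ' = 57.4 + 0.3251 = 57.7251 pm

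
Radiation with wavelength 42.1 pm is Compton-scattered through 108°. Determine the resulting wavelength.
45.2761 pm

Using the Compton scattering formula:
λ' = λ + Δλ = λ + λ_C(1 - cos θ)

Given:
- Initial wavelength λ = 42.1 pm
- Scattering angle θ = 108°
- Compton wavelength λ_C ≈ 2.4263 pm

Calculate the shift:
Δλ = 2.4263 × (1 - cos(108°))
Δλ = 2.4263 × 1.3090
Δλ = 3.1761 pm

Final wavelength:
λ' = 42.1 + 3.1761 = 45.2761 pm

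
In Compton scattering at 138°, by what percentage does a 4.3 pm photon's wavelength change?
98.3584%

Calculate the Compton shift:
Δλ = λ_C(1 - cos(138°))
Δλ = 2.4263 × (1 - cos(138°))
Δλ = 2.4263 × 1.7431
Δλ = 4.2294 pm

Percentage change:
(Δλ/λ₀) × 100 = (4.2294/4.3) × 100
= 98.3584%

(Intermediate values are shown rounded; full precision is carried through to the final answer.)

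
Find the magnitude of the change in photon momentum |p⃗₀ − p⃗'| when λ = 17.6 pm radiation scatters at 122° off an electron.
6.0204e-23 kg·m/s

Photon momentum magnitude is p = h/λ.

Initial momentum:
p₀ = h/λ = 6.6261e-34/1.7600e-11 = 3.7648e-23 kg·m/s

After scattering:
λ' = λ + Δλ = 17.6 + 3.7121 = 21.3121 pm
p' = h/λ' = 6.6261e-34/2.1312e-11 = 3.1091e-23 kg·m/s

Momentum is a vector; the scattered photon's direction makes angle θ = 122° with the incident direction. The magnitude of the vector change Δp⃗ = p⃗₀ − p⃗' is found from the law of cosines:
|Δp⃗|² = p₀² + p'² − 2p₀p'cos θ
|Δp⃗|² = (3.7648e-23)² + (3.1091e-23)² − 2·3.7648e-23·3.1091e-23·cos(122°)
|Δp⃗| = 6.0204e-23 kg·m/s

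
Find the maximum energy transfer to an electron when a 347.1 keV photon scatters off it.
199.9312 keV

Maximum energy transfer occurs at θ = 180° (backscattering).

Initial photon: E₀ = 347.1 keV → λ₀ = 3.5720 pm

Maximum Compton shift (at 180°):
Δλ_max = 2λ_C = 2 × 2.4263 = 4.8526 pm

Final wavelength:
λ' = 3.5720 + 4.8526 = 8.4246 pm

Minimum photon energy (maximum energy to electron):
E'_min = hc/λ' = 147.1688 keV

Maximum electron kinetic energy:
K_max = E₀ - E'_min = 347.1000 - 147.1688 = 199.9312 keV

(Intermediate values are shown rounded; full precision is carried through to the final answer.)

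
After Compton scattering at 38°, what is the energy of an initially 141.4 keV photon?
133.5651 keV

First convert energy to wavelength:
λ = hc/E, with hc ≈ 1239.842 keV·pm (i.e. 1239.842 eV·nm)

For E = 141.4 keV = 141400 eV:
λ = 1239.842 keV·pm / 141.4 keV
λ = 8.7683 pm

Calculate the Compton shift:
Δλ = λ_C(1 - cos(38°)) = 2.4263 × 0.2120
Δλ = 0.5144 pm

Final wavelength:
λ' = 8.7683 + 0.5144 = 9.2827 pm

Final energy:
E' = hc/λ' = 1239.842 / 9.2827 = 133.5651 keV

(Intermediate values are shown rounded; full precision is carried through to the final answer.)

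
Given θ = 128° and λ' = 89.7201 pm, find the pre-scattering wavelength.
85.8000 pm

From λ' = λ + Δλ, we have λ = λ' - Δλ

First calculate the Compton shift:
Δλ = λ_C(1 - cos θ)
Δλ = 2.4263 × (1 - cos(128°))
Δλ = 2.4263 × 1.6157
Δλ = 3.9201 pm

Initial wavelength:
λ = λ' - Δλ
λ = 89.7201 - 3.9201
λ = 85.8000 pm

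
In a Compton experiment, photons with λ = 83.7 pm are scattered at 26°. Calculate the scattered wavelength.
83.9456 pm

Using the Compton scattering formula:
λ' = λ + Δλ = λ + λ_C(1 - cos θ)

Given:
- Initial wavelength λ = 83.7 pm
- Scattering angle θ = 26°
- Compton wavelength λ_C ≈ 2.4263 pm

Calculate the shift:
Δλ = 2.4263 × (1 - cos(26°))
Δλ = 2.4263 × 0.1012
Δλ = 0.2456 pm

Final wavelength:
λ' = 83.7 + 0.2456 = 83.9456 pm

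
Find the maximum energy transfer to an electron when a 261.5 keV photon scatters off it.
132.2675 keV

Maximum energy transfer occurs at θ = 180° (backscattering).

Initial photon: E₀ = 261.5 keV → λ₀ = 4.7413 pm

Maximum Compton shift (at 180°):
Δλ_max = 2λ_C = 2 × 2.4263 = 4.8526 pm

Final wavelength:
λ' = 4.7413 + 4.8526 = 9.5939 pm

Minimum photon energy (maximum energy to electron):
E'_min = hc/λ' = 129.2325 keV

Maximum electron kinetic energy:
K_max = E₀ - E'_min = 261.5000 - 129.2325 = 132.2675 keV

(Intermediate values are shown rounded; full precision is carried through to the final answer.)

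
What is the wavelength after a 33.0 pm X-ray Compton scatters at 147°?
37.4612 pm

Using the Compton scattering formula:
λ' = λ + Δλ = λ + λ_C(1 - cos θ)

Given:
- Initial wavelength λ = 33.0 pm
- Scattering angle θ = 147°
- Compton wavelength λ_C ≈ 2.4263 pm

Calculate the shift:
Δλ = 2.4263 × (1 - cos(147°))
Δλ = 2.4263 × 1.8387
Δλ = 4.4612 pm

Final wavelength:
λ' = 33.0 + 4.4612 = 37.4612 pm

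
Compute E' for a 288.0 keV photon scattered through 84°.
191.4016 keV

First convert energy to wavelength:
λ = hc/E, with hc ≈ 1239.842 keV·pm (i.e. 1239.842 eV·nm)

For E = 288.0 keV = 288000 eV:
λ = 1239.842 keV·pm / 288.0 keV
λ = 4.3050 pm

Calculate the Compton shift:
Δλ = λ_C(1 - cos(84°)) = 2.4263 × 0.8955
Δλ = 2.1727 pm

Final wavelength:
λ' = 4.3050 + 2.1727 = 6.4777 pm

Final energy:
E' = hc/λ' = 1239.842 / 6.4777 = 191.4016 keV

(Intermediate values are shown rounded; full precision is carried through to the final answer.)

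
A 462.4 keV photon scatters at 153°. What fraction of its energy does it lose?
0.6312 (or 63.12%)

Calculate initial and final photon energies:

Initial: E₀ = 462.4 keV → λ₀ = 2.6813 pm
Compton shift: Δλ = 4.5882 pm
Final wavelength: λ' = 7.2695 pm
Final energy: E' = 170.5542 keV

Fractional energy loss:
(E₀ - E')/E₀ = (462.4000 - 170.5542)/462.4000
= 291.8458/462.4000
= 0.6312
= 63.12%

(Intermediate values are shown rounded; full precision is carried through to the final answer.)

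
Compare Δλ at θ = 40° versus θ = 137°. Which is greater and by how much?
137° produces the larger shift by a factor of 7.400

Calculate both shifts using Δλ = λ_C(1 - cos θ):

For θ₁ = 40°:
Δλ₁ = 2.4263 × (1 - cos(40°))
Δλ₁ = 2.4263 × 0.2340
Δλ₁ = 0.5676 pm

For θ₂ = 137°:
Δλ₂ = 2.4263 × (1 - cos(137°))
Δλ₂ = 2.4263 × 1.7314
Δλ₂ = 4.2008 pm

The 137° angle produces the larger shift.
Ratio: 4.2008/0.5676 = 7.400

(Intermediate values are shown rounded; full precision is carried through to the final answer.)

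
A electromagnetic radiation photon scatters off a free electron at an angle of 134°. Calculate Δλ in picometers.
4.1118 pm

Using the Compton scattering formula:
Δλ = λ_C(1 - cos θ)

where λ_C = h/(m_e·c) ≈ 2.4263 pm is the Compton wavelength of an electron.

For θ = 134°:
cos(134°) = -0.6947
1 - cos(134°) = 1.6947

Δλ = 2.4263 × 1.6947
Δλ = 4.1118 pm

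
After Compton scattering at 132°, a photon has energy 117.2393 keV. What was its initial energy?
190.0001 keV

Convert final energy to wavelength (hc ≈ 1239.842 keV·pm):
λ' = hc/E' = 1239.842 / 117.2393 = 10.5753 pm

Calculate the Compton shift:
Δλ = λ_C(1 - cos(132°))
Δλ = 2.4263 × (1 - cos(132°))
Δλ = 4.0498 pm

Initial wavelength:
λ = λ' - Δλ = 10.5753 - 4.0498 = 6.5255 pm

Initial energy:
E = hc/λ = 1239.842 / 6.5255 = 190.0001 keV

(Intermediate values are shown rounded; full precision is carried through to the final answer.)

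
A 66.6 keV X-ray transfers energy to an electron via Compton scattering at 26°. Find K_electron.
0.8670 keV

By energy conservation: K_e = E_initial - E_final

First find the scattered photon energy:
Initial wavelength: λ = hc/E = 18.6162 pm
Compton shift: Δλ = λ_C(1 - cos(26°)) = 0.2456 pm
Final wavelength: λ' = 18.6162 + 0.2456 = 18.8618 pm
Final photon energy: E' = hc/λ' = 65.7330 keV

Electron kinetic energy:
K_e = E - E' = 66.6000 - 65.7330 = 0.8670 keV

(Intermediate values are shown rounded; full precision is carried through to the final answer.)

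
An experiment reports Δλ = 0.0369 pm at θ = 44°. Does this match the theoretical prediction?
No, inconsistent

Calculate the expected shift for θ = 44°:

Δλ_expected = λ_C(1 - cos(44°))
Δλ_expected = 2.4263 × (1 - cos(44°))
Δλ_expected = 2.4263 × 0.2807
Δλ_expected = 0.6810 pm

Given shift: 0.0369 pm
Expected shift: 0.6810 pm
Difference: 0.6441 pm

The values do not match. The given shift corresponds to θ ≈ 10.0°, not 44°.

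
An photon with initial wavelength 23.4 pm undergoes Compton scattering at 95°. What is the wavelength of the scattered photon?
26.0378 pm

Using the Compton scattering formula:
λ' = λ + Δλ = λ + λ_C(1 - cos θ)

Given:
- Initial wavelength λ = 23.4 pm
- Scattering angle θ = 95°
- Compton wavelength λ_C ≈ 2.4263 pm

Calculate the shift:
Δλ = 2.4263 × (1 - cos(95°))
Δλ = 2.4263 × 1.0872
Δλ = 2.6378 pm

Final wavelength:
λ' = 23.4 + 2.6378 = 26.0378 pm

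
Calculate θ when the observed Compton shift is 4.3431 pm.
142.19°

From the Compton formula Δλ = λ_C(1 - cos θ), we can solve for θ:

cos θ = 1 - Δλ/λ_C

Given:
- Δλ = 4.3431 pm
- λ_C = h/(m_e·c) ≈ 2.42631024 pm

cos θ = 1 - 4.3431/2.42631024
cos θ = 1 - 1.790002
cos θ = -0.790002

θ = arccos(-0.790002)
θ = 142.19°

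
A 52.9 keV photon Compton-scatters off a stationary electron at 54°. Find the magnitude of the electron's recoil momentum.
2.5166e-23 kg·m/s

The electron is initially at rest, so by conservation of momentum:
p⃗_e = p⃗₀ − p⃗'  (incident photon momentum minus scattered photon momentum)

Photon momentum magnitudes (p = h/λ = E/c):
λ₀ = hc/E₀ = 23.4375 pm → p₀ = h/λ₀ = 2.8271e-23 kg·m/s
Δλ = λ_C(1 − cos 54°) = 1.0002 pm
λ' = 24.4376 pm → p' = h/λ' = 2.7114e-23 kg·m/s

The scattered photon makes angle θ = 54° with the incident direction, so by the law of cosines:
|p⃗_e|² = p₀² + p'² − 2p₀p'cos θ
|p⃗_e|² = (2.8271e-23)² + (2.7114e-23)² − 2·2.8271e-23·2.7114e-23·cos(54°)
|p⃗_e| = 2.5166e-23 kg·m/s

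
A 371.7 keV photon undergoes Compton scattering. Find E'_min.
151.4178 keV (at θ = 180°)

The scattered photon has minimum energy when its wavelength is maximum, i.e., when the Compton shift Δλ = λ_C(1 − cos θ) is maximum. This occurs at θ = 180° (backscattering), giving Δλ_max = 2λ_C = 4.8526 pm.

Initial wavelength: λ₀ = hc/E₀ = 3.3356 pm
Maximum final wavelength: λ'_max = λ₀ + 2λ_C = 3.3356 + 4.8526 = 8.1882 pm
Minimum final energy: E'_min = hc/λ'_max = 151.4178 keV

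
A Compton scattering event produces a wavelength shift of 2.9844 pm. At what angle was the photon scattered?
103.30°

From the Compton formula Δλ = λ_C(1 - cos θ), we can solve for θ:

cos θ = 1 - Δλ/λ_C

Given:
- Δλ = 2.9844 pm
- λ_C = h/(m_e·c) ≈ 2.42631024 pm

cos θ = 1 - 2.9844/2.42631024
cos θ = 1 - 1.230016
cos θ = -0.230016

θ = arccos(-0.230016)
θ = 103.30°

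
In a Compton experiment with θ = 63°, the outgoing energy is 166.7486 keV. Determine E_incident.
202.8999 keV

Convert final energy to wavelength (hc ≈ 1239.842 keV·pm):
λ' = hc/E' = 1239.842 / 166.7486 = 7.4354 pm

Calculate the Compton shift:
Δλ = λ_C(1 - cos(63°))
Δλ = 2.4263 × (1 - cos(63°))
Δλ = 1.3248 pm

Initial wavelength:
λ = λ' - Δλ = 7.4354 - 1.3248 = 6.1106 pm

Initial energy:
E = hc/λ = 1239.842 / 6.1106 = 202.8999 keV

(Intermediate values are shown rounded; full precision is carried through to the final answer.)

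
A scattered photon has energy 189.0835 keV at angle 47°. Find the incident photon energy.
214.3000 keV

Convert final energy to wavelength (hc ≈ 1239.842 keV·pm):
λ' = hc/E' = 1239.842 / 189.0835 = 6.5571 pm

Calculate the Compton shift:
Δλ = λ_C(1 - cos(47°))
Δλ = 2.4263 × (1 - cos(47°))
Δλ = 0.7716 pm

Initial wavelength:
λ = λ' - Δλ = 6.5571 - 0.7716 = 5.7855 pm

Initial energy:
E = hc/λ = 1239.842 / 5.7855 = 214.3000 keV

(Intermediate values are shown rounded; full precision is carried through to the final answer.)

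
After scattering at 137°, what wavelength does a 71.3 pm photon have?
75.5008 pm

Using the Compton scattering formula:
λ' = λ + Δλ = λ + λ_C(1 - cos θ)

Given:
- Initial wavelength λ = 71.3 pm
- Scattering angle θ = 137°
- Compton wavelength λ_C ≈ 2.4263 pm

Calculate the shift:
Δλ = 2.4263 × (1 - cos(137°))
Δλ = 2.4263 × 1.7314
Δλ = 4.2008 pm

Final wavelength:
λ' = 71.3 + 4.2008 = 75.5008 pm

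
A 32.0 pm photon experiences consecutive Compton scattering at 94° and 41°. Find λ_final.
35.1907 pm

Apply Compton shift twice:

First scattering at θ₁ = 94°:
Δλ₁ = λ_C(1 - cos(94°))
Δλ₁ = 2.4263 × 1.0698
Δλ₁ = 2.5956 pm

After first scattering:
λ₁ = 32.0 + 2.5956 = 34.5956 pm

Second scattering at θ₂ = 41°:
Δλ₂ = λ_C(1 - cos(41°))
Δλ₂ = 2.4263 × 0.2453
Δλ₂ = 0.5952 pm

Final wavelength:
λ₂ = 34.5956 + 0.5952 = 35.1907 pm

Total shift: Δλ_total = 2.5956 + 0.5952 = 3.1907 pm

(Intermediate values are shown rounded; full precision is carried through to the final answer.)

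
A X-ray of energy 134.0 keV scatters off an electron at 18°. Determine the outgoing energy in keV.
132.3020 keV

First convert energy to wavelength:
λ = hc/E, with hc ≈ 1239.842 keV·pm (i.e. 1239.842 eV·nm)

For E = 134.0 keV = 134000 eV:
λ = 1239.842 keV·pm / 134.0 keV
λ = 9.2526 pm

Calculate the Compton shift:
Δλ = λ_C(1 - cos(18°)) = 2.4263 × 0.0489
Δλ = 0.1188 pm

Final wavelength:
λ' = 9.2526 + 0.1188 = 9.3713 pm

Final energy:
E' = hc/λ' = 1239.842 / 9.3713 = 132.3020 keV

(Intermediate values are shown rounded; full precision is carried through to the final answer.)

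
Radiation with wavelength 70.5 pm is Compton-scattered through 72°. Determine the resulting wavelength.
72.1765 pm

Using the Compton scattering formula:
λ' = λ + Δλ = λ + λ_C(1 - cos θ)

Given:
- Initial wavelength λ = 70.5 pm
- Scattering angle θ = 72°
- Compton wavelength λ_C ≈ 2.4263 pm

Calculate the shift:
Δλ = 2.4263 × (1 - cos(72°))
Δλ = 2.4263 × 0.6910
Δλ = 1.6765 pm

Final wavelength:
λ' = 70.5 + 1.6765 = 72.1765 pm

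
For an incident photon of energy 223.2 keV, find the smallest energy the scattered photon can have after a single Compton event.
119.1300 keV (at θ = 180°)

The scattered photon has minimum energy when its wavelength is maximum, i.e., when the Compton shift Δλ = λ_C(1 − cos θ) is maximum. This occurs at θ = 180° (backscattering), giving Δλ_max = 2λ_C = 4.8526 pm.

Initial wavelength: λ₀ = hc/E₀ = 5.5548 pm
Maximum final wavelength: λ'_max = λ₀ + 2λ_C = 5.5548 + 4.8526 = 10.4075 pm
Minimum final energy: E'_min = hc/λ'_max = 119.1300 keV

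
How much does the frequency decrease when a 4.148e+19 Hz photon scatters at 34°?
2.251e+18 Hz (decrease)

Convert frequency to wavelength (c = 299792458 m/s):
λ₀ = c/f₀ = 299792458/4.148e+19 = 7.2273977e-12 m = 7.2274 pm

Calculate Compton shift:
Δλ = λ_C(1 - cos(34°)) = 0.4148 pm

Final wavelength:
λ' = λ₀ + Δλ = 7.2274 + 0.4148 = 7.6422 pm

Final frequency:
f' = c/λ' = 299792458/7.6422056e-12 = 3.9228525e+19 Hz

Frequency shift (decrease):
Δf = f₀ - f' = 4.148e+19 - 3.9228525e+19 = 2.251e+18 Hz

(Intermediate values are shown rounded; full precision is carried through to the final answer.)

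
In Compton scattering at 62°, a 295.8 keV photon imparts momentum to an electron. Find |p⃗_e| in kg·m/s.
1.4719e-22 kg·m/s

The electron is initially at rest, so by conservation of momentum:
p⃗_e = p⃗₀ − p⃗'  (incident photon momentum minus scattered photon momentum)

Photon momentum magnitudes (p = h/λ = E/c):
λ₀ = hc/E₀ = 4.1915 pm → p₀ = h/λ₀ = 1.5808e-22 kg·m/s
Δλ = λ_C(1 − cos 62°) = 1.2872 pm
λ' = 5.4787 pm → p' = h/λ' = 1.2094e-22 kg·m/s

The scattered photon makes angle θ = 62° with the incident direction, so by the law of cosines:
|p⃗_e|² = p₀² + p'² − 2p₀p'cos θ
|p⃗_e|² = (1.5808e-22)² + (1.2094e-22)² − 2·1.5808e-22·1.2094e-22·cos(62°)
|p⃗_e| = 1.4719e-22 kg·m/s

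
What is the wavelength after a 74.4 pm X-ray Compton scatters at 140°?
78.6850 pm

Using the Compton scattering formula:
λ' = λ + Δλ = λ + λ_C(1 - cos θ)

Given:
- Initial wavelength λ = 74.4 pm
- Scattering angle θ = 140°
- Compton wavelength λ_C ≈ 2.4263 pm

Calculate the shift:
Δλ = 2.4263 × (1 - cos(140°))
Δλ = 2.4263 × 1.7660
Δλ = 4.2850 pm

Final wavelength:
λ' = 74.4 + 4.2850 = 78.6850 pm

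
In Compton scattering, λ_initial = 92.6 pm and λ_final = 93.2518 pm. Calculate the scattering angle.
43.00°

First find the wavelength shift:
Δλ = λ' - λ = 93.2518 - 92.6 = 0.6518 pm

Using Δλ = λ_C(1 - cos θ), with λ_C = h/(m_e·c) ≈ 2.42631024 pm:
cos θ = 1 - Δλ/λ_C
cos θ = 1 - 0.6518/2.42631024
cos θ = 0.731362

θ = arccos(0.731362)
θ = 43.00°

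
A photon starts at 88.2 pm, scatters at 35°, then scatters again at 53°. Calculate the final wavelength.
89.6049 pm

Apply Compton shift twice:

First scattering at θ₁ = 35°:
Δλ₁ = λ_C(1 - cos(35°))
Δλ₁ = 2.4263 × 0.1808
Δλ₁ = 0.4388 pm

After first scattering:
λ₁ = 88.2 + 0.4388 = 88.6388 pm

Second scattering at θ₂ = 53°:
Δλ₂ = λ_C(1 - cos(53°))
Δλ₂ = 2.4263 × 0.3982
Δλ₂ = 0.9661 pm

Final wavelength:
λ₂ = 88.6388 + 0.9661 = 89.6049 pm

Total shift: Δλ_total = 0.4388 + 0.9661 = 1.4049 pm

(Intermediate values are shown rounded; full precision is carried through to the final answer.)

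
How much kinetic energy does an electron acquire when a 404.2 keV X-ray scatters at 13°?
8.0316 keV

By energy conservation: K_e = E_initial - E_final

First find the scattered photon energy:
Initial wavelength: λ = hc/E = 3.0674 pm
Compton shift: Δλ = λ_C(1 - cos(13°)) = 0.0622 pm
Final wavelength: λ' = 3.0674 + 0.0622 = 3.1296 pm
Final photon energy: E' = hc/λ' = 396.1684 keV

Electron kinetic energy:
K_e = E - E' = 404.2000 - 396.1684 = 8.0316 keV

(Intermediate values are shown rounded; full precision is carried through to the final answer.)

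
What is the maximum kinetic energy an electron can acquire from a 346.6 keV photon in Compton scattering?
199.5211 keV

Maximum energy transfer occurs at θ = 180° (backscattering).

Initial photon: E₀ = 346.6 keV → λ₀ = 3.5772 pm

Maximum Compton shift (at 180°):
Δλ_max = 2λ_C = 2 × 2.4263 = 4.8526 pm

Final wavelength:
λ' = 3.5772 + 4.8526 = 8.4298 pm

Minimum photon energy (maximum energy to electron):
E'_min = hc/λ' = 147.0789 keV

Maximum electron kinetic energy:
K_max = E₀ - E'_min = 346.6000 - 147.0789 = 199.5211 keV

(Intermediate values are shown rounded; full precision is carried through to the final answer.)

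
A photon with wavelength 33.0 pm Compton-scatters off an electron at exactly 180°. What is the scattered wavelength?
37.8526 pm

Using the Compton formula: λ' = λ + λ_C(1 − cos θ)

For θ = 180°, cos θ = -1 (exact) = -1.0000, so:
1 − cos 180° = 1 − (-1) = 2.0000

Δλ = λ_C × 2.0000 = 2.4263 × 2.0000 = 4.8526 pm

λ' = 33.0 + 4.8526 = 37.8526 pm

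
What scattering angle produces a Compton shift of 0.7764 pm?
47.16°

From the Compton formula Δλ = λ_C(1 - cos θ), we can solve for θ:

cos θ = 1 - Δλ/λ_C

Given:
- Δλ = 0.7764 pm
- λ_C = h/(m_e·c) ≈ 2.42631024 pm

cos θ = 1 - 0.7764/2.42631024
cos θ = 1 - 0.319992
cos θ = 0.680008

θ = arccos(0.680008)
θ = 47.16°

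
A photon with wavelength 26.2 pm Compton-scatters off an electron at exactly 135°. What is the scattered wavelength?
30.3420 pm

Using the Compton formula: λ' = λ + λ_C(1 − cos θ)

For θ = 135°, cos θ = -√2/2 (exact) ≈ -0.7071, so:
1 − cos 135° = 1 − (-√2/2) ≈ 1.7071

Δλ = λ_C × 1.7071 = 2.4263 × 1.7071 = 4.1420 pm

λ' = 26.2 + 4.1420 = 30.3420 pm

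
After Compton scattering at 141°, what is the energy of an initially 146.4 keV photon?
97.0084 keV

First convert energy to wavelength:
λ = hc/E, with hc ≈ 1239.842 keV·pm (i.e. 1239.842 eV·nm)

For E = 146.4 keV = 146400 eV:
λ = 1239.842 keV·pm / 146.4 keV
λ = 8.4689 pm

Calculate the Compton shift:
Δλ = λ_C(1 - cos(141°)) = 2.4263 × 1.7771
Δλ = 4.3119 pm

Final wavelength:
λ' = 8.4689 + 4.3119 = 12.7808 pm

Final energy:
E' = hc/λ' = 1239.842 / 12.7808 = 97.0084 keV

(Intermediate values are shown rounded; full precision is carried through to the final answer.)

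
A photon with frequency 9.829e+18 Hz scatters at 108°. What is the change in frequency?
9.270e+17 Hz (decrease)

Convert frequency to wavelength (c = 299792458 m/s):
λ₀ = c/f₀ = 299792458/9.829e+18 = 3.0500810e-11 m = 30.5008 pm

Calculate Compton shift:
Δλ = λ_C(1 - cos(108°)) = 3.1761 pm

Final wavelength:
λ' = λ₀ + Δλ = 30.5008 + 3.1761 = 33.6769 pm

Final frequency:
f' = c/λ' = 299792458/3.3676891e-11 = 8.9020230e+18 Hz

Frequency shift (decrease):
Δf = f₀ - f' = 9.829e+18 - 8.9020230e+18 = 9.270e+17 Hz

(Intermediate values are shown rounded; full precision is carried through to the final answer.)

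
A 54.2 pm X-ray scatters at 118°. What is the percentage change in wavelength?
6.5782%

Calculate the Compton shift:
Δλ = λ_C(1 - cos(118°))
Δλ = 2.4263 × (1 - cos(118°))
Δλ = 2.4263 × 1.4695
Δλ = 3.5654 pm

Percentage change:
(Δλ/λ₀) × 100 = (3.5654/54.2) × 100
= 6.5782%

(Intermediate values are shown rounded; full precision is carried through to the final answer.)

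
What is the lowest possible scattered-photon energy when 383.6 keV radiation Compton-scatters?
153.3558 keV (at θ = 180°)

The scattered photon has minimum energy when its wavelength is maximum, i.e., when the Compton shift Δλ = λ_C(1 − cos θ) is maximum. This occurs at θ = 180° (backscattering), giving Δλ_max = 2λ_C = 4.8526 pm.

Initial wavelength: λ₀ = hc/E₀ = 3.2321 pm
Maximum final wavelength: λ'_max = λ₀ + 2λ_C = 3.2321 + 4.8526 = 8.0847 pm
Minimum final energy: E'_min = hc/λ'_max = 153.3558 keV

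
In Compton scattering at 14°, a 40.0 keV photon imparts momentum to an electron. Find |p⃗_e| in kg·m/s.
5.2046e-24 kg·m/s

The electron is initially at rest, so by conservation of momentum:
p⃗_e = p⃗₀ − p⃗'  (incident photon momentum minus scattered photon momentum)

Photon momentum magnitudes (p = h/λ = E/c):
λ₀ = hc/E₀ = 30.9960 pm → p₀ = h/λ₀ = 2.1377e-23 kg·m/s
Δλ = λ_C(1 − cos 14°) = 0.0721 pm
λ' = 31.0681 pm → p' = h/λ' = 2.1328e-23 kg·m/s

The scattered photon makes angle θ = 14° with the incident direction, so by the law of cosines:
|p⃗_e|² = p₀² + p'² − 2p₀p'cos θ
|p⃗_e|² = (2.1377e-23)² + (2.1328e-23)² − 2·2.1377e-23·2.1328e-23·cos(14°)
|p⃗_e| = 5.2046e-24 kg·m/s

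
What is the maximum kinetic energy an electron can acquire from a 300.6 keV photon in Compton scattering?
162.4896 keV

Maximum energy transfer occurs at θ = 180° (backscattering).

Initial photon: E₀ = 300.6 keV → λ₀ = 4.1246 pm

Maximum Compton shift (at 180°):
Δλ_max = 2λ_C = 2 × 2.4263 = 4.8526 pm

Final wavelength:
λ' = 4.1246 + 4.8526 = 8.9772 pm

Minimum photon energy (maximum energy to electron):
E'_min = hc/λ' = 138.1104 keV

Maximum electron kinetic energy:
K_max = E₀ - E'_min = 300.6000 - 138.1104 = 162.4896 keV

(Intermediate values are shown rounded; full precision is carried through to the final answer.)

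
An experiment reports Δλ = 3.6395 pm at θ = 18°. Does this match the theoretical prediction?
No, inconsistent

Calculate the expected shift for θ = 18°:

Δλ_expected = λ_C(1 - cos(18°))
Δλ_expected = 2.4263 × (1 - cos(18°))
Δλ_expected = 2.4263 × 0.0489
Δλ_expected = 0.1188 pm

Given shift: 3.6395 pm
Expected shift: 0.1188 pm
Difference: 3.5207 pm

The values do not match. The given shift corresponds to θ ≈ 120.0°, not 18°.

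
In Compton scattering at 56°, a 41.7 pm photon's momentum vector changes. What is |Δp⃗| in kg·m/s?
1.4737e-23 kg·m/s

Photon momentum magnitude is p = h/λ.

Initial momentum:
p₀ = h/λ = 6.6261e-34/4.1700e-11 = 1.5890e-23 kg·m/s

After scattering:
λ' = λ + Δλ = 41.7 + 1.0695 = 42.7695 pm
p' = h/λ' = 6.6261e-34/4.2770e-11 = 1.5492e-23 kg·m/s

Momentum is a vector; the scattered photon's direction makes angle θ = 56° with the incident direction. The magnitude of the vector change Δp⃗ = p⃗₀ − p⃗' is found from the law of cosines:
|Δp⃗|² = p₀² + p'² − 2p₀p'cos θ
|Δp⃗|² = (1.5890e-23)² + (1.5492e-23)² − 2·1.5890e-23·1.5492e-23·cos(56°)
|Δp⃗| = 1.4737e-23 kg·m/s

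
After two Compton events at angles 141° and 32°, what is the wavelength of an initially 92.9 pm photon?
97.5806 pm

Apply Compton shift twice:

First scattering at θ₁ = 141°:
Δλ₁ = λ_C(1 - cos(141°))
Δλ₁ = 2.4263 × 1.7771
Δλ₁ = 4.3119 pm

After first scattering:
λ₁ = 92.9 + 4.3119 = 97.2119 pm

Second scattering at θ₂ = 32°:
Δλ₂ = λ_C(1 - cos(32°))
Δλ₂ = 2.4263 × 0.1520
Δλ₂ = 0.3687 pm

Final wavelength:
λ₂ = 97.2119 + 0.3687 = 97.5806 pm

Total shift: Δλ_total = 4.3119 + 0.3687 = 4.6806 pm

(Intermediate values are shown rounded; full precision is carried through to the final answer.)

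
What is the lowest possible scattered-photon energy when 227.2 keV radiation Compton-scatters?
120.2601 keV (at θ = 180°)

The scattered photon has minimum energy when its wavelength is maximum, i.e., when the Compton shift Δλ = λ_C(1 − cos θ) is maximum. This occurs at θ = 180° (backscattering), giving Δλ_max = 2λ_C = 4.8526 pm.

Initial wavelength: λ₀ = hc/E₀ = 5.4571 pm
Maximum final wavelength: λ'_max = λ₀ + 2λ_C = 5.4571 + 4.8526 = 10.3097 pm
Minimum final energy: E'_min = hc/λ'_max = 120.2601 keV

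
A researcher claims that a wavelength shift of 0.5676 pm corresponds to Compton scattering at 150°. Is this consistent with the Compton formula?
No, inconsistent

Calculate the expected shift for θ = 150°:

Δλ_expected = λ_C(1 - cos(150°))
Δλ_expected = 2.4263 × (1 - cos(150°))
Δλ_expected = 2.4263 × 1.8660
Δλ_expected = 4.5276 pm

Given shift: 0.5676 pm
Expected shift: 4.5276 pm
Difference: 3.9599 pm

The values do not match. The given shift corresponds to θ ≈ 40.0°, not 150°.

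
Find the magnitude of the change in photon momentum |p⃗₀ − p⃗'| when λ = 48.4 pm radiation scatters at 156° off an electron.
2.5611e-23 kg·m/s

Photon momentum magnitude is p = h/λ.

Initial momentum:
p₀ = h/λ = 6.6261e-34/4.8400e-11 = 1.3690e-23 kg·m/s

After scattering:
λ' = λ + Δλ = 48.4 + 4.6429 = 53.0429 pm
p' = h/λ' = 6.6261e-34/5.3043e-11 = 1.2492e-23 kg·m/s

Momentum is a vector; the scattered photon's direction makes angle θ = 156° with the incident direction. The magnitude of the vector change Δp⃗ = p⃗₀ − p⃗' is found from the law of cosines:
|Δp⃗|² = p₀² + p'² − 2p₀p'cos θ
|Δp⃗|² = (1.3690e-23)² + (1.2492e-23)² − 2·1.3690e-23·1.2492e-23·cos(156°)
|Δp⃗| = 2.5611e-23 kg·m/s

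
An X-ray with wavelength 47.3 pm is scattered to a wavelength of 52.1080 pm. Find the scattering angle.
168.99°

First find the wavelength shift:
Δλ = λ' - λ = 52.1080 - 47.3 = 4.8080 pm

Using Δλ = λ_C(1 - cos θ), with λ_C = h/(m_e·c) ≈ 2.42631024 pm:
cos θ = 1 - Δλ/λ_C
cos θ = 1 - 4.8080/2.42631024
cos θ = -0.981610

θ = arccos(-0.981610)
θ = 168.99°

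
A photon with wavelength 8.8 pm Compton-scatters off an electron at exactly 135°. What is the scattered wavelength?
12.9420 pm

Using the Compton formula: λ' = λ + λ_C(1 − cos θ)

For θ = 135°, cos θ = -√2/2 (exact) ≈ -0.7071, so:
1 − cos 135° = 1 − (-√2/2) ≈ 1.7071

Δλ = λ_C × 1.7071 = 2.4263 × 1.7071 = 4.1420 pm

λ' = 8.8 + 4.1420 = 12.9420 pm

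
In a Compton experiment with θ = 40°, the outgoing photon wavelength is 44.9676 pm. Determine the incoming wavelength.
44.4000 pm

From λ' = λ + Δλ, we have λ = λ' - Δλ

First calculate the Compton shift:
Δλ = λ_C(1 - cos θ)
Δλ = 2.4263 × (1 - cos(40°))
Δλ = 2.4263 × 0.2340
Δλ = 0.5676 pm

Initial wavelength:
λ = λ' - Δλ
λ = 44.9676 - 0.5676
λ = 44.4000 pm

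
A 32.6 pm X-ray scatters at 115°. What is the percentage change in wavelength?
10.5881%

Calculate the Compton shift:
Δλ = λ_C(1 - cos(115°))
Δλ = 2.4263 × (1 - cos(115°))
Δλ = 2.4263 × 1.4226
Δλ = 3.4517 pm

Percentage change:
(Δλ/λ₀) × 100 = (3.4517/32.6) × 100
= 10.5881%

(Intermediate values are shown rounded; full precision is carried through to the final answer.)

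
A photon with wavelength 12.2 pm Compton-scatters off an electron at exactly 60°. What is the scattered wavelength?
13.4132 pm

Using the Compton formula: λ' = λ + λ_C(1 − cos θ)

For θ = 60°, cos θ = 1/2 (exact) = 0.5000, so:
1 − cos 60° = 1 − (1/2) = 0.5000

Δλ = λ_C × 0.5000 = 2.4263 × 0.5000 = 1.2132 pm

λ' = 12.2 + 1.2132 = 13.4132 pm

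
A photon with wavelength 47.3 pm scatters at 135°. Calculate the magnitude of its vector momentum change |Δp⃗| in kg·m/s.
2.4846e-23 kg·m/s

Photon momentum magnitude is p = h/λ.

Initial momentum:
p₀ = h/λ = 6.6261e-34/4.7300e-11 = 1.4009e-23 kg·m/s

After scattering:
λ' = λ + Δλ = 47.3 + 4.1420 = 51.4420 pm
p' = h/λ' = 6.6261e-34/5.1442e-11 = 1.2881e-23 kg·m/s

Momentum is a vector; the scattered photon's direction makes angle θ = 135° with the incident direction. The magnitude of the vector change Δp⃗ = p⃗₀ − p⃗' is found from the law of cosines:
|Δp⃗|² = p₀² + p'² − 2p₀p'cos θ
|Δp⃗|² = (1.4009e-23)² + (1.2881e-23)² − 2·1.4009e-23·1.2881e-23·cos(135°)
|Δp⃗| = 2.4846e-23 kg·m/s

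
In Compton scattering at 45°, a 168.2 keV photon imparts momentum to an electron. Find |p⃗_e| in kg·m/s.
6.6179e-23 kg·m/s

The electron is initially at rest, so by conservation of momentum:
p⃗_e = p⃗₀ − p⃗'  (incident photon momentum minus scattered photon momentum)

Photon momentum magnitudes (p = h/λ = E/c):
λ₀ = hc/E₀ = 7.3712 pm → p₀ = h/λ₀ = 8.9891e-23 kg·m/s
Δλ = λ_C(1 − cos 45°) = 0.7106 pm
λ' = 8.0819 pm → p' = h/λ' = 8.1987e-23 kg·m/s

The scattered photon makes angle θ = 45° with the incident direction, so by the law of cosines:
|p⃗_e|² = p₀² + p'² − 2p₀p'cos θ
|p⃗_e|² = (8.9891e-23)² + (8.1987e-23)² − 2·8.9891e-23·8.1987e-23·cos(45°)
|p⃗_e| = 6.6179e-23 kg·m/s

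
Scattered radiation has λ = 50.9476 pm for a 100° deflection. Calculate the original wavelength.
48.1000 pm

From λ' = λ + Δλ, we have λ = λ' - Δλ

First calculate the Compton shift:
Δλ = λ_C(1 - cos θ)
Δλ = 2.4263 × (1 - cos(100°))
Δλ = 2.4263 × 1.1736
Δλ = 2.8476 pm

Initial wavelength:
λ = λ' - Δλ
λ = 50.9476 - 2.8476
λ = 48.1000 pm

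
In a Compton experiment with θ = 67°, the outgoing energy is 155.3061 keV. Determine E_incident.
190.6001 keV

Convert final energy to wavelength (hc ≈ 1239.842 keV·pm):
λ' = hc/E' = 1239.842 / 155.3061 = 7.9832 pm

Calculate the Compton shift:
Δλ = λ_C(1 - cos(67°))
Δλ = 2.4263 × (1 - cos(67°))
Δλ = 1.4783 pm

Initial wavelength:
λ = λ' - Δλ = 7.9832 - 1.4783 = 6.5049 pm

Initial energy:
E = hc/λ = 1239.842 / 6.5049 = 190.6001 keV

(Intermediate values are shown rounded; full precision is carried through to the final answer.)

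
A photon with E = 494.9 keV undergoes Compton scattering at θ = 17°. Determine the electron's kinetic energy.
20.0932 keV

By energy conservation: K_e = E_initial - E_final

First find the scattered photon energy:
Initial wavelength: λ = hc/E = 2.5052 pm
Compton shift: Δλ = λ_C(1 - cos(17°)) = 0.1060 pm
Final wavelength: λ' = 2.5052 + 0.1060 = 2.6113 pm
Final photon energy: E' = hc/λ' = 474.8068 keV

Electron kinetic energy:
K_e = E - E' = 494.9000 - 474.8068 = 20.0932 keV

(Intermediate values are shown rounded; full precision is carried through to the final answer.)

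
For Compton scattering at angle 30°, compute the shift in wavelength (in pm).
0.3251 pm

Using the Compton scattering formula:
Δλ = λ_C(1 - cos θ)

where λ_C = h/(m_e·c) ≈ 2.4263 pm is the Compton wavelength of an electron.

For θ = 30°:
cos(30°) = 0.8660
1 - cos(30°) = 0.1340

Δλ = 2.4263 × 0.1340
Δλ = 0.3251 pm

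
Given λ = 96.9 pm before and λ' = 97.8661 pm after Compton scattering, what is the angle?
53.00°

First find the wavelength shift:
Δλ = λ' - λ = 97.8661 - 96.9 = 0.9661 pm

Using Δλ = λ_C(1 - cos θ), with λ_C = h/(m_e·c) ≈ 2.42631024 pm:
cos θ = 1 - Δλ/λ_C
cos θ = 1 - 0.9661/2.42631024
cos θ = 0.601823

θ = arccos(0.601823)
θ = 53.00°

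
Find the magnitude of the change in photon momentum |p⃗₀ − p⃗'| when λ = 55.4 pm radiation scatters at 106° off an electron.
1.8603e-23 kg·m/s

Photon momentum magnitude is p = h/λ.

Initial momentum:
p₀ = h/λ = 6.6261e-34/5.5400e-11 = 1.1960e-23 kg·m/s

After scattering:
λ' = λ + Δλ = 55.4 + 3.0951 = 58.4951 pm
p' = h/λ' = 6.6261e-34/5.8495e-11 = 1.1328e-23 kg·m/s

Momentum is a vector; the scattered photon's direction makes angle θ = 106° with the incident direction. The magnitude of the vector change Δp⃗ = p⃗₀ − p⃗' is found from the law of cosines:
|Δp⃗|² = p₀² + p'² − 2p₀p'cos θ
|Δp⃗|² = (1.1960e-23)² + (1.1328e-23)² − 2·1.1960e-23·1.1328e-23·cos(106°)
|Δp⃗| = 1.8603e-23 kg·m/s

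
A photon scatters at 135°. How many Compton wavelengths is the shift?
1.7071 λ_C

The Compton shift formula is:
Δλ = λ_C(1 - cos θ)

Dividing both sides by λ_C:
Δλ/λ_C = 1 - cos θ

For θ = 135°:
Δλ/λ_C = 1 - cos(135°)
Δλ/λ_C = 1 - -0.7071
Δλ/λ_C = 1.7071

This means the shift is 1.7071 × λ_C = 4.1420 pm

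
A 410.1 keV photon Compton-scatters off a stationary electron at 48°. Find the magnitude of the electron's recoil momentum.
1.6502e-22 kg·m/s

The electron is initially at rest, so by conservation of momentum:
p⃗_e = p⃗₀ − p⃗'  (incident photon momentum minus scattered photon momentum)

Photon momentum magnitudes (p = h/λ = E/c):
λ₀ = hc/E₀ = 3.0233 pm → p₀ = h/λ₀ = 2.1917e-22 kg·m/s
Δλ = λ_C(1 − cos 48°) = 0.8028 pm
λ' = 3.8261 pm → p' = h/λ' = 1.7318e-22 kg·m/s

The scattered photon makes angle θ = 48° with the incident direction, so by the law of cosines:
|p⃗_e|² = p₀² + p'² − 2p₀p'cos θ
|p⃗_e|² = (2.1917e-22)² + (1.7318e-22)² − 2·2.1917e-22·1.7318e-22·cos(48°)
|p⃗_e| = 1.6502e-22 kg·m/s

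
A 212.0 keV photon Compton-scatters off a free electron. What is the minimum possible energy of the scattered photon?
115.8630 keV (at θ = 180°)

The scattered photon has minimum energy when its wavelength is maximum, i.e., when the Compton shift Δλ = λ_C(1 − cos θ) is maximum. This occurs at θ = 180° (backscattering), giving Δλ_max = 2λ_C = 4.8526 pm.

Initial wavelength: λ₀ = hc/E₀ = 5.8483 pm
Maximum final wavelength: λ'_max = λ₀ + 2λ_C = 5.8483 + 4.8526 = 10.7009 pm
Minimum final energy: E'_min = hc/λ'_max = 115.8630 keV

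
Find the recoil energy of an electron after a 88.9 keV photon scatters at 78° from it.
10.7669 keV

By energy conservation: K_e = E_initial - E_final

First find the scattered photon energy:
Initial wavelength: λ = hc/E = 13.9465 pm
Compton shift: Δλ = λ_C(1 - cos(78°)) = 1.9219 pm
Final wavelength: λ' = 13.9465 + 1.9219 = 15.8683 pm
Final photon energy: E' = hc/λ' = 78.1331 keV

Electron kinetic energy:
K_e = E - E' = 88.9000 - 78.1331 = 10.7669 keV

(Intermediate values are shown rounded; full precision is carried through to the final answer.)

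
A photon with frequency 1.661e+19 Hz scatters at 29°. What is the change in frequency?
2.753e+17 Hz (decrease)

Convert frequency to wavelength (c = 299792458 m/s):
λ₀ = c/f₀ = 299792458/1.661e+19 = 1.8048914e-11 m = 18.0489 pm

Calculate Compton shift:
Δλ = λ_C(1 - cos(29°)) = 0.3042 pm

Final wavelength:
λ' = λ₀ + Δλ = 18.0489 + 0.3042 = 18.3531 pm

Final frequency:
f' = c/λ' = 299792458/1.8353125e-11 = 1.6334682e+19 Hz

Frequency shift (decrease):
Δf = f₀ - f' = 1.661e+19 - 1.6334682e+19 = 2.753e+17 Hz

(Intermediate values are shown rounded; full precision is carried through to the final answer.)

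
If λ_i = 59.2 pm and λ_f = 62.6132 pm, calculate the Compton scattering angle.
114.00°

First find the wavelength shift:
Δλ = λ' - λ = 62.6132 - 59.2 = 3.4132 pm

Using Δλ = λ_C(1 - cos θ), with λ_C = h/(m_e·c) ≈ 2.42631024 pm:
cos θ = 1 - Δλ/λ_C
cos θ = 1 - 3.4132/2.42631024
cos θ = -0.406745

θ = arccos(-0.406745)
θ = 114.00°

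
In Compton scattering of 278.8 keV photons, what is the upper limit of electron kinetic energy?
145.4792 keV

Maximum energy transfer occurs at θ = 180° (backscattering).

Initial photon: E₀ = 278.8 keV → λ₀ = 4.4471 pm

Maximum Compton shift (at 180°):
Δλ_max = 2λ_C = 2 × 2.4263 = 4.8526 pm

Final wavelength:
λ' = 4.4471 + 4.8526 = 9.2997 pm

Minimum photon energy (maximum energy to electron):
E'_min = hc/λ' = 133.3208 keV

Maximum electron kinetic energy:
K_max = E₀ - E'_min = 278.8000 - 133.3208 = 145.4792 keV

(Intermediate values are shown rounded; full precision is carried through to the final answer.)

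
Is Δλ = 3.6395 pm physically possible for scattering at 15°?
No, inconsistent

Calculate the expected shift for θ = 15°:

Δλ_expected = λ_C(1 - cos(15°))
Δλ_expected = 2.4263 × (1 - cos(15°))
Δλ_expected = 2.4263 × 0.0341
Δλ_expected = 0.0827 pm

Given shift: 3.6395 pm
Expected shift: 0.0827 pm
Difference: 3.5568 pm

The values do not match. The given shift corresponds to θ ≈ 120.0°, not 15°.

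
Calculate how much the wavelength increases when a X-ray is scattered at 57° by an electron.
1.1048 pm

Using the Compton scattering formula:
Δλ = λ_C(1 - cos θ)

where λ_C = h/(m_e·c) ≈ 2.4263 pm is the Compton wavelength of an electron.

For θ = 57°:
cos(57°) = 0.5446
1 - cos(57°) = 0.4554

Δλ = 2.4263 × 0.4554
Δλ = 1.1048 pm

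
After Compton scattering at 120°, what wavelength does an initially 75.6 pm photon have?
79.2395 pm

Using the Compton formula: λ' = λ + λ_C(1 − cos θ)

For θ = 120°, cos θ = -1/2 (exact) = -0.5000, so:
1 − cos 120° = 1 − (-1/2) = 1.5000

Δλ = λ_C × 1.5000 = 2.4263 × 1.5000 = 3.6395 pm

λ' = 75.6 + 3.6395 = 79.2395 pm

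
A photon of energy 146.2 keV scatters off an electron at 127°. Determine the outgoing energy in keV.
100.2545 keV

First convert energy to wavelength:
λ = hc/E, with hc ≈ 1239.842 keV·pm (i.e. 1239.842 eV·nm)

For E = 146.2 keV = 146200 eV:
λ = 1239.842 keV·pm / 146.2 keV
λ = 8.4805 pm

Calculate the Compton shift:
Δλ = λ_C(1 - cos(127°)) = 2.4263 × 1.6018
Δλ = 3.8865 pm

Final wavelength:
λ' = 8.4805 + 3.8865 = 12.3670 pm

Final energy:
E' = hc/λ' = 1239.842 / 12.3670 = 100.2545 keV

(Intermediate values are shown rounded; full precision is carried through to the final answer.)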